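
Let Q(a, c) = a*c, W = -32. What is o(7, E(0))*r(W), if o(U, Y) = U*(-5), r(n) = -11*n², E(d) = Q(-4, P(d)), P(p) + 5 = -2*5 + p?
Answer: 394240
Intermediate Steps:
P(p) = -15 + p (P(p) = -5 + (-2*5 + p) = -5 + (-10 + p) = -15 + p)
E(d) = 60 - 4*d (E(d) = -4*(-15 + d) = 60 - 4*d)
o(U, Y) = -5*U
o(7, E(0))*r(W) = (-5*7)*(-11*(-32)²) = -(-385)*1024 = -35*(-11264) = 394240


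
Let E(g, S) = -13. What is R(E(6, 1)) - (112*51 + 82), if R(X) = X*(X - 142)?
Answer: -3779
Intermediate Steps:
R(X) = X*(-142 + X)
R(E(6, 1)) - (112*51 + 82) = -13*(-142 - 13) - (112*51 + 82) = -13*(-155) - (5712 + 82) = 2015 - 1*5794 = 2015 - 5794 = -3779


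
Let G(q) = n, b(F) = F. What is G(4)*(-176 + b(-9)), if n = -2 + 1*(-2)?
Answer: 740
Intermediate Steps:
n = -4 (n = -2 - 2 = -4)
G(q) = -4
G(4)*(-176 + b(-9)) = -4*(-176 - 9) = -4*(-185) = 740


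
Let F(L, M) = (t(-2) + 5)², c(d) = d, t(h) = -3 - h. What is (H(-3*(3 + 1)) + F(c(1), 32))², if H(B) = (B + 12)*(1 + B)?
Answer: 256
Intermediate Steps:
F(L, M) = 16 (F(L, M) = ((-3 - 1*(-2)) + 5)² = ((-3 + 2) + 5)² = (-1 + 5)² = 4² = 16)
H(B) = (1 + B)*(12 + B) (H(B) = (12 + B)*(1 + B) = (1 + B)*(12 + B))
(H(-3*(3 + 1)) + F(c(1), 32))² = ((12 + (-3*(3 + 1))² + 13*(-3*(3 + 1))) + 16)² = ((12 + (-3*4)² + 13*(-3*4)) + 16)² = ((12 + (-12)² + 13*(-12)) + 16)² = ((12 + 144 - 156) + 16)² = (0 + 16)² = 16² = 256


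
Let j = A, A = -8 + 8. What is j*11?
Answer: 0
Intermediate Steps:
A = 0
j = 0
j*11 = 0*11 = 0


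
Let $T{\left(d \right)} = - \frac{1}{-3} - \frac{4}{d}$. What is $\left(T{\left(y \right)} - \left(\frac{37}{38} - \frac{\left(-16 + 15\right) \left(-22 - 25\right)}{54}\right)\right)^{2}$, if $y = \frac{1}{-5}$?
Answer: $\frac{107702884}{263169} \approx 409.25$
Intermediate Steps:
$y = - \frac{1}{5} \approx -0.2$
$T{\left(d \right)} = \frac{1}{3} - \frac{4}{d}$ ($T{\left(d \right)} = \left(-1\right) \left(- \frac{1}{3}\right) - \frac{4}{d} = \frac{1}{3} - \frac{4}{d}$)
$\left(T{\left(y \right)} - \left(\frac{37}{38} - \frac{\left(-16 + 15\right) \left(-22 - 25\right)}{54}\right)\right)^{2} = \left(\frac{-12 - \frac{1}{5}}{3 \left(- \frac{1}{5}\right)} - \left(\frac{37}{38} - \frac{\left(-16 + 15\right) \left(-22 - 25\right)}{54}\right)\right)^{2} = \left(\frac{1}{3} \left(-5\right) \left(- \frac{61}{5}\right) - \left(\frac{37}{38} - \left(-1\right) \left(-47\right) \frac{1}{54}\right)\right)^{2} = \left(\frac{61}{3} + \left(47 \cdot \frac{1}{54} - \frac{37}{38}\right)\right)^{2} = \left(\frac{61}{3} + \left(\frac{47}{54} - \frac{37}{38}\right)\right)^{2} = \left(\frac{61}{3} - \frac{53}{513}\right)^{2} = \left(\frac{10378}{513}\right)^{2} = \frac{107702884}{263169}$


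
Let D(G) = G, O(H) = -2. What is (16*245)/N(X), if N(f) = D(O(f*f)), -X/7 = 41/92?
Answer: -1960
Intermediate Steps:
X = -287/92 ≈ -3.1196
N(f) = -2
(16*245)/N(X) = (16*245)/(-2) = 3920*(-1/2) = -1960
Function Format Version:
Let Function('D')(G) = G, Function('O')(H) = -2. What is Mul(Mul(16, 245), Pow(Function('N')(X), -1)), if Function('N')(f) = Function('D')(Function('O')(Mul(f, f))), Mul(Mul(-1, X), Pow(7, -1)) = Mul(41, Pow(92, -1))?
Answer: -1960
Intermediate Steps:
X = Rational(-287, 92) (X = Mul(-7, Mul(41, Pow(92, -1))) = Mul(-7, Mul(41, Rational(1, 92))) = Mul(-7, Rational(41, 92)) = Rational(-287, 92) ≈ -3.1196)
Function('N')(f) = -2
Mul(Mul(16, 245), Pow(Function('N')(X), -1)) = Mul(Mul(16, 245), Pow(-2, -1)) = Mul(3920, Rational(-1, 2)) = -1960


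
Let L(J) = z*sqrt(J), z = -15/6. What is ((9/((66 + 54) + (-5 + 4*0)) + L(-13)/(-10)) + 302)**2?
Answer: 19308598011/211600 + 34739*I*sqrt(13)/230 ≈ 91251.0 + 544.58*I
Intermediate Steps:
z = -5/2 (z = -15*1/6 = -5/2 ≈ -2.5000)
L(J) = -5*sqrt(J)/2
((9/((66 + 54) + (-5 + 4*0)) + L(-13)/(-10)) + 302)**2 = ((9/((66 + 54) + (-5 + 4*0)) - 5*I*sqrt(13)/2/(-10)) + 302)**2 = ((9/(120 + (-5 + 0)) - 5*I*sqrt(13)/2*(-1/10)) + 302)**2 = ((9/(120 - 5) - 5*I*sqrt(13)/2*(-1/10)) + 302)**2 = ((9/115 + I*sqrt(13)/4) + 302)**2 = (34739/115 + I*sqrt(13)/4)**2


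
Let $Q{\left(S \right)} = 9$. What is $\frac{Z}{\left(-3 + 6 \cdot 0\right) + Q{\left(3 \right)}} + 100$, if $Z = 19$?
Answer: $\frac{619}{6} \approx 103.17$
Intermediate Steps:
$\frac{Z}{\left(-3 + 6 \cdot 0\right) + Q{\left(3 \right)}} + 100 = \frac{19}{\left(-3 + 6 \cdot 0\right) + 9} + 100 = \frac{19}{\left(-3 + 0\right) + 9} + 100 = \frac{19}{-3 + 9} + 100 = \frac{19}{6} + 100 = \frac{619}{6}$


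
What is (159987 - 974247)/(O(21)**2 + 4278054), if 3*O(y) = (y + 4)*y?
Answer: -814260/4308679 ≈ -0.18898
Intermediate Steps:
O(y) = y*(4 + y)/3 (O(y) = ((y + 4)*y)/3 = ((4 + y)*y)/3 = (y*(4 + y))/3 = y*(4 + y)/3)
(159987 - 974247)/(O(21)**2 + 4278054) = (159987 - 974247)/(((1/3)*21*(4 + 21))**2 + 4278054) = -814260/(((1/3)*21*25)**2 + 4278054) = -814260/(175**2 + 4278054) = -814260/(30625 + 4278054) = -814260/4308679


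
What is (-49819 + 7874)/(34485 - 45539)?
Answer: 41945/11054 ≈ 3.7946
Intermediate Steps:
(-49819 + 7874)/(34485 - 45539) = -41945/(-11054) = -41945*(-1/11054) = 41945/11054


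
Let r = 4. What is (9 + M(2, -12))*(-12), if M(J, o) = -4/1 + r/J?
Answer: -84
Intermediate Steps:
M(J, o) = -4 + 4/J (M(J, o) = -4/1 + 4/J = -4*1 + 4/J = -4 + 4/J)
(9 + M(2, -12))*(-12) = (9 + (-4 + 4/2))*(-12) = (9 + (-4 + 4*(1/2)))*(-12) = (9 + (-4 + 2))*(-12) = (9 - 2)*(-12) = 7*(-12) = -84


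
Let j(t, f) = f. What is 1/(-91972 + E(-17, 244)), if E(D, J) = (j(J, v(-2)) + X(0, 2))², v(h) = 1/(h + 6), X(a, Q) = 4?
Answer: -16/1471263 ≈ -1.0875e-5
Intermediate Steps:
v(h) = 1/(6 + h)
E(D, J) = 289/16 (E(D, J) = (1/(6 - 2) + 4)² = (1/4 + 4)² = (¼ + 4)² = (17/4)² = 289/16)
1/(-91972 + E(-17, 244)) = 1/(-91972 + 289/16) = 1/(-1471263/16) = -16/1471263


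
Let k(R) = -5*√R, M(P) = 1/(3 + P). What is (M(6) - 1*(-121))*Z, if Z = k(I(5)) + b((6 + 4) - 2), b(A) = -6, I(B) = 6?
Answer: -2180/3 - 5450*√6/9 ≈ -2210.0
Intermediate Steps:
Z = -6 - 5*√6 (Z = -5*√6 - 6 = -6 - 5*√6 ≈ -18.247)
(M(6) - 1*(-121))*Z = (1/(3 + 6) - 1*(-121))*(-6 - 5*√6) = (1/9 + 121)*(-6 - 5*√6) = (⅑ + 121)*(-6 - 5*√6) = 1090*(-6 - 5*√6)/9 = -2180/3 - 5450*√6/9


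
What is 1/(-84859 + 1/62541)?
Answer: -62541/5307166718 ≈ -1.1784e-5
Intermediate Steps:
1/(-84859 + 1/62541) = 1/(-5307166718/62541) = -62541/5307166718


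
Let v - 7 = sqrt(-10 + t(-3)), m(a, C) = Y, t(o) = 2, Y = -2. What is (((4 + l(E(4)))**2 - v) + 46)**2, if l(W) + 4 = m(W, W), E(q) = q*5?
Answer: 1841 - 172*I*sqrt(2) ≈ 1841.0 - 243.24*I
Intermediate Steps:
E(q) = 5*q
m(a, C) = -2
l(W) = -6 (l(W) = -4 - 2 = -6)
v = 7 + 2*I*sqrt(2) (v = 7 + sqrt(-10 + 2) = 7 + sqrt(-8) = 7 + 2*I*sqrt(2) ≈ 7.0 + 2.8284*I)
(((4 + l(E(4)))**2 - v) + 46)**2 = (((4 - 6)**2 - (7 + 2*I*sqrt(2))) + 46)**2 = (((-2)**2 + (-7 - 2*I*sqrt(2))) + 46)**2 = ((4 + (-7 - 2*I*sqrt(2))) + 46)**2 = ((-3 - 2*I*sqrt(2)) + 46)**2 = (43 - 2*I*sqrt(2))**2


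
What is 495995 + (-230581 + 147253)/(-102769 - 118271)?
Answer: 2284058711/4605 ≈ 4.9600e+5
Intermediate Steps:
495995 + (-230581 + 147253)/(-102769 - 118271) = 495995 - 83328/(-221040) = 495995 - 83328*(-1/221040) = 495995 + 1736/4605 = 2284058711/4605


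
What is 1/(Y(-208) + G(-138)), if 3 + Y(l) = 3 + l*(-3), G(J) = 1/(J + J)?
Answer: 276/172223 ≈ 0.0016026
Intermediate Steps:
G(J) = 1/(2*J)
Y(l) = -3*l (Y(l) = -3 + (3 + l*(-3)) = -3 + (3 - 3*l) = -3*l)
1/(Y(-208) + G(-138)) = 1/(-3*(-208) + (½)/(-138)) = 1/(624 + (½)*(-1/138)) = 1/(624 - 1/276) = 1/(172223/276) = 276/172223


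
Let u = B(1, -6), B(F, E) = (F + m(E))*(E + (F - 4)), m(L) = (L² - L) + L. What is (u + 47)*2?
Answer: -572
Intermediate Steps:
m(L) = L²
B(F, E) = (F + E²)*(-4 + E + F) (B(F, E) = (F + E²)*(E + (F - 4)) = (F + E²)*(E + (-4 + F)) = (F + E²)*(-4 + E + F))
u = -333 (u = (-6)³ + 1² - 4*1 - 4*(-6)² - 6*1 + 1*(-6)² = -216 + 1 - 4 - 4*36 - 6 + 1*36 = -216 + 1 - 4 - 144 - 6 + 36 = -333)
(u + 47)*2 = (-333 + 47)*2 = -286*2 = -572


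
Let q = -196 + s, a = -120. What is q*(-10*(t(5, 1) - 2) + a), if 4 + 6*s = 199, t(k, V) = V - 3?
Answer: 13080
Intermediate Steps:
t(k, V) = -3 + V
s = 65/2 (s = -2/3 + (1/6)*199 = -2/3 + 199/6 = 65/2 ≈ 32.500)
q = -327/2 (q = -196 + 65/2 = -327/2 ≈ -163.50)
q*(-10*(t(5, 1) - 2) + a) = -327*(-10*((-3 + 1) - 2) - 120)/2 = -327*(-10*(-2 - 2) - 120)/2 = -327*(-10*(-4) - 120)/2 = -327*(40 - 120)/2 = -327/2*(-80) = 13080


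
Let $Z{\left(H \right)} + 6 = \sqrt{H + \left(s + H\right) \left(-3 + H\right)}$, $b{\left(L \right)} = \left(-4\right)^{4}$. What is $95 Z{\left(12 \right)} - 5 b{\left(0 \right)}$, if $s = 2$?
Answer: $-1850 + 95 \sqrt{138} \approx -734.0$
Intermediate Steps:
$b{\left(L \right)} = 256$
$Z{\left(H \right)} = -6 + \sqrt{H + \left(-3 + H\right) \left(2 + H\right)}$ ($Z{\left(H \right)} = -6 + \sqrt{H + \left(2 + H\right) \left(-3 + H\right)} = -6 + \sqrt{H + \left(-3 + H\right) \left(2 + H\right)}$)
$95 Z{\left(12 \right)} - 5 b{\left(0 \right)} = 95 \left(-6 + \sqrt{-6 + 12^{2}}\right) - 1280 = 95 \left(-6 + \sqrt{-6 + 144}\right) - 1280 = 95 \left(-6 + \sqrt{138}\right) - 1280 = \left(-570 + 95 \sqrt{138}\right) - 1280 = -1850 + 95 \sqrt{138}$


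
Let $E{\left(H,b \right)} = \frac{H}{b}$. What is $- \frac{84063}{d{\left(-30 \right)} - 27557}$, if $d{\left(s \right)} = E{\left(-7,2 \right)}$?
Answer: $\frac{168126}{55121} \approx 3.0501$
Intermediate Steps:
$d{\left(s \right)} = - \frac{7}{2}$
$- \frac{84063}{d{\left(-30 \right)} - 27557} = - \frac{84063}{- \frac{7}{2} - 27557} = - \frac{84063}{- \frac{55121}{2}} = \left(-84063\right) \left(- \frac{2}{55121}\right) = \frac{168126}{55121}$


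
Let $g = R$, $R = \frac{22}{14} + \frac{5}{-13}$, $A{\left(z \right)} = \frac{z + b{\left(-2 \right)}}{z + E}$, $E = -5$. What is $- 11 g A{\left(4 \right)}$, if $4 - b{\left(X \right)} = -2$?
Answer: $\frac{11880}{91} \approx 130.55$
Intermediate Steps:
$b{\left(X \right)} = 6$ ($b{\left(X \right)} = 4 - -2 = 4 + 2 = 6$)
$A{\left(z \right)} = \frac{6 + z}{-5 + z}$ ($A{\left(z \right)} = \frac{z + 6}{z - 5} = \frac{6 + z}{-5 + z}$)
$R = \frac{108}{91}$ ($R = 22 \cdot \frac{1}{14} + 5 \left(- \frac{1}{13}\right) = \frac{11}{7} - \frac{5}{13} = \frac{108}{91} \approx 1.1868$)
$g = \frac{108}{91} \approx 1.1868$
$- 11 g A{\left(4 \right)} = \left(-11\right) \frac{108}{91} \frac{6 + 4}{-5 + 4} = - \frac{1188 \frac{1}{-1} \cdot 10}{91} = - \frac{1188 \left(\left(-1\right) 10\right)}{91} = \left(- \frac{1188}{91}\right) \left(-10\right) = \frac{11880}{91}$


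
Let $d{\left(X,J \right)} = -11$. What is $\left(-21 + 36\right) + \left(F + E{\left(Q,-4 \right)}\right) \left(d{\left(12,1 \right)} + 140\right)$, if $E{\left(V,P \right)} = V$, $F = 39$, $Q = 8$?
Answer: $6078$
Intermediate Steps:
$\left(-21 + 36\right) + \left(F + E{\left(Q,-4 \right)}\right) \left(d{\left(12,1 \right)} + 140\right) = \left(-21 + 36\right) + \left(39 + 8\right) \left(-11 + 140\right) = 15 + 47 \cdot 129 = 15 + 6063 = 6078$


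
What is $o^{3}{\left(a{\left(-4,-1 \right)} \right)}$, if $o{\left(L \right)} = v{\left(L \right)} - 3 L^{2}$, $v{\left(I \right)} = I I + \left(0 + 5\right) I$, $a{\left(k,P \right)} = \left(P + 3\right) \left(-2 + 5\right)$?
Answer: $-74088$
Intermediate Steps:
$a{\left(k,P \right)} = 9 + 3 P$ ($a{\left(k,P \right)} = \left(3 + P\right) 3 = 9 + 3 P$)
$v{\left(I \right)} = I^{2} + 5 I$
$o{\left(L \right)} = - 3 L^{2} + L \left(5 + L\right)$ ($o{\left(L \right)} = L \left(5 + L\right) - 3 L^{2} = - 3 L^{2} + L \left(5 + L\right)$)
$o^{3}{\left(a{\left(-4,-1 \right)} \right)} = \left(\left(9 + 3 \left(-1\right)\right) \left(5 - 2 \left(9 + 3 \left(-1\right)\right)\right)\right)^{3} = \left(\left(9 - 3\right) \left(5 - 2 \left(9 - 3\right)\right)\right)^{3} = \left(6 \left(5 - 12\right)\right)^{3} = \left(6 \left(-7\right)\right)^{3} = \left(-42\right)^{3} = -74088$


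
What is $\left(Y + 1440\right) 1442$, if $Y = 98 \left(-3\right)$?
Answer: $1652532$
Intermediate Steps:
$Y = -294$
$\left(Y + 1440\right) 1442 = \left(-294 + 1440\right) 1442 = 1146 \cdot 1442 = 1652532$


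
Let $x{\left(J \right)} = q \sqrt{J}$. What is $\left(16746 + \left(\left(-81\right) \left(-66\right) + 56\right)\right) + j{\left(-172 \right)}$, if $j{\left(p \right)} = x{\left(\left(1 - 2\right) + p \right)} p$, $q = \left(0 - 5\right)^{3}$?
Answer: $22148 + 21500 i \sqrt{173} \approx 22148.0 + 2.8279 \cdot 10^{5} i$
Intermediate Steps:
$q = -125$ ($q = \left(0 - 5\right)^{3} = \left(-5\right)^{3} = -125$)
$x{\left(J \right)} = - 125 \sqrt{J}$
$j{\left(p \right)} = - 125 p \sqrt{-1 + p}$ ($j{\left(p \right)} = - 125 \sqrt{\left(1 - 2\right) + p} p = - 125 \sqrt{-1 + p} p = - 125 p \sqrt{-1 + p}$)
$\left(16746 + \left(\left(-81\right) \left(-66\right) + 56\right)\right) + j{\left(-172 \right)} = \left(16746 + \left(\left(-81\right) \left(-66\right) + 56\right)\right) - - 21500 \sqrt{-1 - 172} = \left(16746 + \left(5346 + 56\right)\right) - - 21500 \sqrt{-173} = \left(16746 + 5402\right) - - 21500 i \sqrt{173} = 22148 + 21500 i \sqrt{173}$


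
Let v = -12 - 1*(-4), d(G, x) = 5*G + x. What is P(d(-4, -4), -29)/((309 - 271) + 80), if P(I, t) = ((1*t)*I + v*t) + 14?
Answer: 471/59 ≈ 7.9830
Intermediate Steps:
d(G, x) = x + 5*G
v = -8 (v = -12 + 4 = -8)
P(I, t) = 14 - 8*t + I*t (P(I, t) = ((1*t)*I - 8*t) + 14 = (t*I - 8*t) + 14 = (I*t - 8*t) + 14 = (-8*t + I*t) + 14 = 14 - 8*t + I*t)
P(d(-4, -4), -29)/((309 - 271) + 80) = (14 - 8*(-29) + (-4 + 5*(-4))*(-29))/((309 - 271) + 80) = (14 + 232 + (-4 - 20)*(-29))/(38 + 80) = (14 + 232 - 24*(-29))/118 = (14 + 232 + 696)*(1/118) = 942*(1/118) = 471/59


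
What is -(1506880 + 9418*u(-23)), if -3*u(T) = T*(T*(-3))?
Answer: -6489002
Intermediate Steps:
u(T) = T**2 (u(T) = -T*T*(-3)/3 = -T*(-3*T)/3 = -(-1)*T**2 = T**2)
-(1506880 + 9418*u(-23)) = -9418/(1/((-23)**2 + 160)) = -9418/(1/(529 + 160)) = -9418/(1/689) = -9418/1/689 = -9418*689 = -6489002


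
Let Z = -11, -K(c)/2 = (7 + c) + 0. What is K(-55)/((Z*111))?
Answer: -32/407 ≈ -0.078624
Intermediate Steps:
K(c) = -14 - 2*c (K(c) = -2*((7 + c) + 0) = -2*(7 + c) = -14 - 2*c)
K(-55)/((Z*111)) = (-14 - 2*(-55))/((-11*111)) = (-14 + 110)/(-1221) = 96*(-1/1221) = -32/407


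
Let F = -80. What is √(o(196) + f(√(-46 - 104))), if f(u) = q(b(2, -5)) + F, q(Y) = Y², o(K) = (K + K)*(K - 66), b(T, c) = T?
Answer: 2*√12721 ≈ 225.57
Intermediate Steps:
o(K) = 2*K*(-66 + K) (o(K) = (2*K)*(-66 + K) = 2*K*(-66 + K))
f(u) = -76 (f(u) = 2² - 80 = 4 - 80 = -76)
√(o(196) + f(√(-46 - 104))) = √(2*196*(-66 + 196) - 76) = √(2*196*130 - 76) = √(50960 - 76) = √50884 = 2*√12721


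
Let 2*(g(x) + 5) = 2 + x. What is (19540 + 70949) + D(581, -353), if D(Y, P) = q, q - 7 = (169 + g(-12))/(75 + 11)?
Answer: 7782815/86 ≈ 90498.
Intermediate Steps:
g(x) = -4 + x/2 (g(x) = -5 + (2 + x)/2 = -5 + (1 + x/2) = -4 + x/2)
q = 761/86 (q = 7 + (169 + (-4 + (1/2)*(-12)))/(75 + 11) = 7 + (169 + (-4 - 6))/86 = 7 + (169 - 10)*(1/86) = 7 + 159*(1/86) = 7 + 159/86 = 761/86 ≈ 8.8488)
D(Y, P) = 761/86
(19540 + 70949) + D(581, -353) = (19540 + 70949) + 761/86 = 90489 + 761/86 = 7782815/86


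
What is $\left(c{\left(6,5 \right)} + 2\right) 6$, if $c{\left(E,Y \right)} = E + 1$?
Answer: $54$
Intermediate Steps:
$c{\left(E,Y \right)} = 1 + E$
$\left(c{\left(6,5 \right)} + 2\right) 6 = \left(\left(1 + 6\right) + 2\right) 6 = \left(7 + 2\right) 6 = 9 \cdot 6 = 54$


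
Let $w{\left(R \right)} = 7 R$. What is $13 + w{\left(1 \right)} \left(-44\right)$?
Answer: $-295$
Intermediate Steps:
$13 + w{\left(1 \right)} \left(-44\right) = 13 + 7 \cdot 1 \left(-44\right) = 13 + 7 \left(-44\right) = 13 - 308 = -295$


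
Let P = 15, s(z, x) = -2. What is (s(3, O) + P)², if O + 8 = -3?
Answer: 169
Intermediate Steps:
O = -11 (O = -8 - 3 = -11)
(s(3, O) + P)² = (-2 + 15)² = 13² = 169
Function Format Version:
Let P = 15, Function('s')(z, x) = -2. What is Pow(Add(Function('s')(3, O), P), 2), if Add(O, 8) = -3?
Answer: 169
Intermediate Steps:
O = -11 (O = Add(-8, -3) = -11)
Pow(Add(Function('s')(3, O), P), 2) = Pow(Add(-2, 15), 2) = Pow(13, 2) = 169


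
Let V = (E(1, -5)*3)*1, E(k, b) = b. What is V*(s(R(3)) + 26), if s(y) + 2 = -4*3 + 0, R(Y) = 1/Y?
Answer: -180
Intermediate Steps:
s(y) = -14 (s(y) = -2 + (-4*3 + 0) = -2 + (-12 + 0) = -2 - 12 = -14)
V = -15 (V = -5*3*1 = -15*1 = -15)
V*(s(R(3)) + 26) = -15*(-14 + 26) = -15*12 = -180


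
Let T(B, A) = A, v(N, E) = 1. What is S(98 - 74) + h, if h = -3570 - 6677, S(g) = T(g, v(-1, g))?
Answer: -10246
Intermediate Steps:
S(g) = 1
h = -10247
S(98 - 74) + h = 1 - 10247 = -10246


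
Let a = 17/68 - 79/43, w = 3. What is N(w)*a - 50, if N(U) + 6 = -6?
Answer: -1331/43 ≈ -30.953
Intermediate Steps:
N(U) = -12 (N(U) = -6 - 6 = -12)
a = -273/172 (a = 17*(1/68) - 79*1/43 = 1/4 - 79/43 = -273/172 ≈ -1.5872)
N(w)*a - 50 = -12*(-273/172) - 50 = 819/43 - 50 = -1331/43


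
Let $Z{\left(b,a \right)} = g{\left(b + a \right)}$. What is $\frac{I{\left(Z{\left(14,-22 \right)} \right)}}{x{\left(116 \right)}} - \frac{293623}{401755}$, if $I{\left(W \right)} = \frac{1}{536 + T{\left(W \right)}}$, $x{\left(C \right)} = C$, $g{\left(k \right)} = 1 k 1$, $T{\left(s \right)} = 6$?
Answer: $- \frac{18460263501}{25259140360} \approx -0.73083$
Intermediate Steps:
$g{\left(k \right)} = k$ ($g{\left(k \right)} = 1 k = k$)
$Z{\left(b,a \right)} = a + b$ ($Z{\left(b,a \right)} = b + a = a + b$)
$I{\left(W \right)} = \frac{1}{542}$ ($I{\left(W \right)} = \frac{1}{536 + 6} = \frac{1}{542}$)
$\frac{I{\left(Z{\left(14,-22 \right)} \right)}}{x{\left(116 \right)}} - \frac{293623}{401755} = \frac{1}{542 \cdot 116} - \frac{293623}{401755} = \frac{1}{542} \cdot \frac{1}{116} - \frac{293623}{401755} = \frac{1}{62872} - \frac{293623}{401755} = - \frac{18460263501}{25259140360}$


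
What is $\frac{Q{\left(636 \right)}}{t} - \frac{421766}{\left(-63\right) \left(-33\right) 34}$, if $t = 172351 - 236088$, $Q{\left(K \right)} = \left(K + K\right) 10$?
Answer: $- \frac{13890612731}{2252656791} \approx -6.1663$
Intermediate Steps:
$Q{\left(K \right)} = 20 K$ ($Q{\left(K \right)} = 2 K 10 = 20 K$)
$t = -63737$
$\frac{Q{\left(636 \right)}}{t} - \frac{421766}{\left(-63\right) \left(-33\right) 34} = \frac{20 \cdot 636}{-63737} - \frac{421766}{\left(-63\right) \left(-33\right) 34} = 12720 \left(- \frac{1}{63737}\right) - \frac{421766}{2079 \cdot 34} = - \frac{12720}{63737} - \frac{421766}{70686} = - \frac{12720}{63737} - \frac{210883}{35343} = - \frac{13890612731}{2252656791}$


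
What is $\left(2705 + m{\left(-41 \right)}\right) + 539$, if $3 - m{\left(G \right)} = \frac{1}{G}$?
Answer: $\frac{133128}{41} \approx 3247.0$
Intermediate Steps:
$m{\left(G \right)} = 3 - \frac{1}{G}$
$\left(2705 + m{\left(-41 \right)}\right) + 539 = \left(2705 + \left(3 - \frac{1}{-41}\right)\right) + 539 = \left(2705 + \left(3 - - \frac{1}{41}\right)\right) + 539 = \left(2705 + \left(3 + \frac{1}{41}\right)\right) + 539 = \left(2705 + \frac{124}{41}\right) + 539 = \frac{111029}{41} + 539 = \frac{133128}{41}$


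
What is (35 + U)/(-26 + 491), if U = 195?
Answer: 46/93 ≈ 0.49462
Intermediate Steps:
(35 + U)/(-26 + 491) = (35 + 195)/(-26 + 491) = 230/465 = 230*(1/465) = 46/93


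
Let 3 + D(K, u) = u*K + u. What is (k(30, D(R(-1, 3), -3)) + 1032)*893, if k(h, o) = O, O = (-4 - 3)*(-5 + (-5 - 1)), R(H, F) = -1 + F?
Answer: 990337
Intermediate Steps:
D(K, u) = -3 + u + K*u (D(K, u) = -3 + (u*K + u) = -3 + (K*u + u) = -3 + (u + K*u) = -3 + u + K*u)
O = 77 (O = -7*(-5 - 6) = -7*(-11) = 77)
k(h, o) = 77
(k(30, D(R(-1, 3), -3)) + 1032)*893 = (77 + 1032)*893 = 1109*893 = 990337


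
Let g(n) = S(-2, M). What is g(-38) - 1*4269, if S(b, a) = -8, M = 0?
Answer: -4277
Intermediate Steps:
g(n) = -8
g(-38) - 1*4269 = -8 - 1*4269 = -8 - 4269 = -4277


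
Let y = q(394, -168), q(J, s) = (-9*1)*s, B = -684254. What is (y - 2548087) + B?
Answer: -3230829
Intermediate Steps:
q(J, s) = -9*s
y = 1512 (y = -9*(-168) = 1512)
(y - 2548087) + B = (1512 - 2548087) - 684254 = -2546575 - 684254 = -3230829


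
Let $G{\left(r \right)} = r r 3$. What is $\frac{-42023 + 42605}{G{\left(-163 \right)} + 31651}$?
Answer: $\frac{291}{55679} \approx 0.0052264$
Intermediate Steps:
$G{\left(r \right)} = 3 r^{2}$ ($G{\left(r \right)} = r^{2} \cdot 3 = 3 r^{2}$)
$\frac{-42023 + 42605}{G{\left(-163 \right)} + 31651} = \frac{-42023 + 42605}{3 \left(-163\right)^{2} + 31651} = \frac{582}{3 \cdot 26569 + 31651} = \frac{582}{79707 + 31651} = \frac{582}{111358} = 582 \cdot \frac{1}{111358} = \frac{291}{55679}$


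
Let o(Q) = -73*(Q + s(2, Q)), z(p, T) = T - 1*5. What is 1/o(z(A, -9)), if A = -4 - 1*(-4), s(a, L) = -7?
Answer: 1/1533 ≈ 0.00065232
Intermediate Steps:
A = 0 (A = -4 + 4 = 0)
z(p, T) = -5 + T (z(p, T) = T - 5 = -5 + T)
o(Q) = 511 - 73*Q (o(Q) = -73*(Q - 7) = -73*(-7 + Q) = 511 - 73*Q)
1/o(z(A, -9)) = 1/(511 - 73*(-5 - 9)) = 1/(511 - 73*(-14)) = 1/(511 + 1022) = 1/1533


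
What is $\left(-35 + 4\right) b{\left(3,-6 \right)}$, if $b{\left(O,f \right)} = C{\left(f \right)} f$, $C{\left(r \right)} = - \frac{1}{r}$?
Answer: $31$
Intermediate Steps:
$b{\left(O,f \right)} = -1$ ($b{\left(O,f \right)} = - \frac{1}{f} f = -1$)
$\left(-35 + 4\right) b{\left(3,-6 \right)} = \left(-35 + 4\right) \left(-1\right) = \left(-31\right) \left(-1\right) = 31$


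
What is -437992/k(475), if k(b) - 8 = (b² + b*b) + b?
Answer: -437992/451733 ≈ -0.96958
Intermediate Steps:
k(b) = 8 + b + 2*b² (k(b) = 8 + ((b² + b*b) + b) = 8 + ((b² + b²) + b) = 8 + (2*b² + b) = 8 + (b + 2*b²) = 8 + b + 2*b²)
-437992/k(475) = -437992/(8 + 475 + 2*475²) = -437992/(8 + 475 + 2*225625) = -437992/(8 + 475 + 451250) = -437992/451733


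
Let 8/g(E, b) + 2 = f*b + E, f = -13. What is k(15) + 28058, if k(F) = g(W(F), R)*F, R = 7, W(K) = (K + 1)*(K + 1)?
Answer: 4573574/163 ≈ 28059.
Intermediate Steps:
W(K) = (1 + K)² (W(K) = (1 + K)*(1 + K) = (1 + K)²)
g(E, b) = 8/(-2 + E - 13*b) (g(E, b) = 8/(-2 + (-13*b + E)) = 8/(-2 + (E - 13*b)) = 8/(-2 + E - 13*b))
k(F) = 8*F/(-93 + (1 + F)²) (k(F) = (8/(-2 + (1 + F)² - 13*7))*F = (8/(-2 + (1 + F)² - 91))*F = (8/(-93 + (1 + F)²))*F = 8*F/(-93 + (1 + F)²))
k(15) + 28058 = 8*15/(-93 + (1 + 15)²) + 28058 = 8*15/(-93 + 16²) + 28058 = 8*15/(-93 + 256) + 28058 = 8*15/163 + 28058 = 8*15*(1/163) + 28058 = 120/163 + 28058 = 4573574/163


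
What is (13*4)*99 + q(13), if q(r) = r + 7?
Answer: 5168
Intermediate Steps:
q(r) = 7 + r
(13*4)*99 + q(13) = (13*4)*99 + (7 + 13) = 52*99 + 20 = 5148 + 20 = 5168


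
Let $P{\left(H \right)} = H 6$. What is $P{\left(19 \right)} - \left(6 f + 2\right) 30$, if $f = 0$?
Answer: $54$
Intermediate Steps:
$P{\left(H \right)} = 6 H$
$P{\left(19 \right)} - \left(6 f + 2\right) 30 = 6 \cdot 19 - \left(6 \cdot 0 + 2\right) 30 = 114 - \left(0 + 2\right) 30 = 114 - 2 \cdot 30 = 114 - 60 = 54$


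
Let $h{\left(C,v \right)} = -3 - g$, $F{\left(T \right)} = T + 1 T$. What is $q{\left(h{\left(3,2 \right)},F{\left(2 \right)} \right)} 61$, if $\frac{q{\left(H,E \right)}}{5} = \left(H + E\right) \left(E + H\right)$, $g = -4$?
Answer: $7625$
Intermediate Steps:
$F{\left(T \right)} = 2 T$ ($F{\left(T \right)} = T + T = 2 T$)
$h{\left(C,v \right)} = 1$ ($h{\left(C,v \right)} = -3 - -4 = -3 + 4 = 1$)
$q{\left(H,E \right)} = 5 \left(E + H\right)^{2}$ ($q{\left(H,E \right)} = 5 \left(H + E\right) \left(E + H\right) = 5 \left(E + H\right) \left(E + H\right) = 5 \left(E + H\right)^{2}$)
$q{\left(h{\left(3,2 \right)},F{\left(2 \right)} \right)} 61 = 5 \left(2 \cdot 2 + 1\right)^{2} \cdot 61 = 5 \left(4 + 1\right)^{2} \cdot 61 = 5 \cdot 5^{2} \cdot 61 = 5 \cdot 25 \cdot 61 = 125 \cdot 61 = 7625$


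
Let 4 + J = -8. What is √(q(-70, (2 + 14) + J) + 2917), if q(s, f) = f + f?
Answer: 15*√13 ≈ 54.083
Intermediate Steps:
J = -12 (J = -4 - 8 = -12)
q(s, f) = 2*f
√(q(-70, (2 + 14) + J) + 2917) = √(2*((2 + 14) - 12) + 2917) = √(2*(16 - 12) + 2917) = √(2*4 + 2917) = √(8 + 2917) = √2925 = 15*√13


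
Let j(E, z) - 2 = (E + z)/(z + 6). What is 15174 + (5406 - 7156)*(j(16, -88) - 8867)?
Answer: 636622884/41 ≈ 1.5527e+7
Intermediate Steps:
j(E, z) = 2 + (E + z)/(6 + z) (j(E, z) = 2 + (E + z)/(z + 6) = 2 + (E + z)/(6 + z))
15174 + (5406 - 7156)*(j(16, -88) - 8867) = 15174 + (5406 - 7156)*((12 + 16 + 3*(-88))/(6 - 88) - 8867) = 15174 - 1750*((12 + 16 - 264)/(-82) - 8867) = 15174 - 1750*(-1/82*(-236) - 8867) = 15174 - 1750*(118/41 - 8867) = 15174 - 1750*(-363429/41) = 15174 + 636000750/41 = 636622884/41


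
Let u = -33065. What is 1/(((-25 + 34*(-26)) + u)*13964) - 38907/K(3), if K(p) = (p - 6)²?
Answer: -2050887122329/474412936 ≈ -4323.0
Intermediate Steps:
K(p) = (-6 + p)²
1/(((-25 + 34*(-26)) + u)*13964) - 38907/K(3) = 1/(((-25 + 34*(-26)) - 33065)*13964) - 38907/(-6 + 3)² = (1/13964)/((-25 - 884) - 33065) - 38907/((-3)²) = (1/13964)/(-909 - 33065) - 38907/9 = (1/13964)/(-33974) - 38907*⅑ = -1/33974*1/13964 - 4323 = -1/474412936 - 4323 = -2050887122329/474412936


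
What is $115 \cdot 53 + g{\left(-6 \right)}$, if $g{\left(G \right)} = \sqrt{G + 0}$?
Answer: $6095 + i \sqrt{6} \approx 6095.0 + 2.4495 i$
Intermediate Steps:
$g{\left(G \right)} = \sqrt{G}$
$115 \cdot 53 + g{\left(-6 \right)} = 115 \cdot 53 + \sqrt{-6} = 6095 + i \sqrt{6}$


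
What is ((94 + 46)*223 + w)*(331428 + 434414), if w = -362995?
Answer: -254087229550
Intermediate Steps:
((94 + 46)*223 + w)*(331428 + 434414) = ((94 + 46)*223 - 362995)*(331428 + 434414) = (140*223 - 362995)*765842 = (31220 - 362995)*765842 = -331775*765842 = -254087229550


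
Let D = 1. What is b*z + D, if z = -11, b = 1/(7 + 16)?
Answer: 12/23 ≈ 0.52174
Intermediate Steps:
b = 1/23 ≈ 0.043478
b*z + D = (1/23)*(-11) + 1 = -11/23 + 1 = 12/23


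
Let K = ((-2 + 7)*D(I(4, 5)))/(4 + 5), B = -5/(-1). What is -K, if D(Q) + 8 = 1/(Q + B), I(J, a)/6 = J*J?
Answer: 1345/303 ≈ 4.4389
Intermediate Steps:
I(J, a) = 6*J**2 (I(J, a) = 6*(J*J) = 6*J**2)
B = 5 (B = -5*(-1) = 5)
D(Q) = -8 + 1/(5 + Q) (D(Q) = -8 + 1/(Q + 5) = -8 + 1/(5 + Q))
K = -1345/303 (K = ((-2 + 7)*((-39 - 48*4**2)/(5 + 6*4**2)))/(4 + 5) = (5*((-39 - 48*16)/(5 + 6*16)))/9 = (5*((-39 - 8*96)/(5 + 96)))*(1/9) = (5*((-39 - 768)/101))*(1/9) = (5*((1/101)*(-807)))*(1/9) = (5*(-807/101))*(1/9) = -4035/101*1/9 = -1345/303 ≈ -4.4389)
-K = -1*(-1345/303) = 1345/303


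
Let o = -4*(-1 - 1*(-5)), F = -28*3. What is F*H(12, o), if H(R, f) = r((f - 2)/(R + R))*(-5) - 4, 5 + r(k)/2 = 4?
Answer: -504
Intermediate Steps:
r(k) = -2 (r(k) = -10 + 2*4 = -10 + 8 = -2)
F = -84
o = -16 (o = -4*(-1 + 5) = -4*4 = -16)
H(R, f) = 6 (H(R, f) = -2*(-5) - 4 = 10 - 4 = 6)
F*H(12, o) = -84*6 = -504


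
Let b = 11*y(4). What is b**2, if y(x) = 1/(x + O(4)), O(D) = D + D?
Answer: 121/144 ≈ 0.84028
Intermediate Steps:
O(D) = 2*D
y(x) = 1/(8 + x) (y(x) = 1/(x + 2*4) = 1/(x + 8) = 1/(8 + x))
b = 11/12 (b = 11/(8 + 4) = 11/12 ≈ 0.91667)
b**2 = (11/12)**2 = 121/144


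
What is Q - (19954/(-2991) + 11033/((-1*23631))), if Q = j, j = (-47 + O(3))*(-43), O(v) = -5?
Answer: 52848576811/23560107 ≈ 2243.1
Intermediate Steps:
j = 2236 (j = (-47 - 5)*(-43) = -52*(-43) = 2236)
Q = 2236
Q - (19954/(-2991) + 11033/((-1*23631))) = 2236 - (19954/(-2991) + 11033/((-1*23631))) = 2236 - (19954*(-1/2991) + 11033/(-23631)) = 2236 - (-19954/2991 + 11033*(-1/23631)) = 2236 - (-19954/2991 - 11033/23631) = 2236 - 1*(-168177559/23560107) = 2236 + 168177559/23560107 = 52848576811/23560107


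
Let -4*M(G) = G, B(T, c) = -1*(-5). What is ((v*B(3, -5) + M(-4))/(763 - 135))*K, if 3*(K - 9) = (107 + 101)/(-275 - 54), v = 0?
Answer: 8675/619836 ≈ 0.013996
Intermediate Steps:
B(T, c) = 5
M(G) = -G/4
K = 8675/987 (K = 9 + ((107 + 101)/(-275 - 54))/3 = 9 + (208/(-329))/3 = 9 + (208*(-1/329))/3 = 9 + (⅓)*(-208/329) = 9 - 208/987 = 8675/987 ≈ 8.7893)
((v*B(3, -5) + M(-4))/(763 - 135))*K = ((0*5 - ¼*(-4))/(763 - 135))*(8675/987) = ((0 + 1)/628)*(8675/987) = (1*(1/628))*(8675/987) = (1/628)*(8675/987) = 8675/619836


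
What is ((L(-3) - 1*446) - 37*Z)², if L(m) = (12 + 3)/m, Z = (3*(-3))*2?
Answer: 46225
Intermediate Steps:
Z = -18 (Z = -9*2 = -18)
L(m) = 15/m
((L(-3) - 1*446) - 37*Z)² = ((15/(-3) - 1*446) - 37*(-18))² = ((15*(-⅓) - 446) + 666)² = ((-5 - 446) + 666)² = (-451 + 666)² = 215² = 46225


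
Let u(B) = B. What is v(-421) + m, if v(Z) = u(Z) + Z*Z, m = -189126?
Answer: -12306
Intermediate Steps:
v(Z) = Z + Z² (v(Z) = Z + Z*Z = Z + Z²)
v(-421) + m = -421*(1 - 421) - 189126 = -421*(-420) - 189126 = 176820 - 189126 = -12306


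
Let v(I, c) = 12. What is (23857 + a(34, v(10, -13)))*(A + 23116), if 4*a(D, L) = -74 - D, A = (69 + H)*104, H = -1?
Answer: 719380040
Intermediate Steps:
A = 7072 (A = (69 - 1)*104 = 68*104 = 7072)
a(D, L) = -37/2 - D/4 (a(D, L) = (-74 - D)/4 = -37/2 - D/4)
(23857 + a(34, v(10, -13)))*(A + 23116) = (23857 + (-37/2 - ¼*34))*(7072 + 23116) = (23857 + (-37/2 - 17/2))*30188 = (23857 - 27)*30188 = 23830*30188 = 719380040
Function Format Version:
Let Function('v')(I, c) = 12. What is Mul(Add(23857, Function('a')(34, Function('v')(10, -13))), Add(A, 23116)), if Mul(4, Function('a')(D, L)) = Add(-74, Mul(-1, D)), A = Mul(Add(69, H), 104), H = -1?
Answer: 719380040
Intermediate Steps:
A = 7072 (A = Mul(Add(69, -1), 104) = Mul(68, 104) = 7072)
Function('a')(D, L) = Add(Rational(-37, 2), Mul(Rational(-1, 4), D)) (Function('a')(D, L) = Mul(Rational(1, 4), Add(-74, Mul(-1, D))) = Add(Rational(-37, 2), Mul(Rational(-1, 4), D)))
Mul(Add(23857, Function('a')(34, Function('v')(10, -13))), Add(A, 23116)) = Mul(Add(23857, Add(Rational(-37, 2), Mul(Rational(-1, 4), 34))), Add(7072, 23116)) = Mul(Add(23857, Add(Rational(-37, 2), Rational(-17, 2))), 30188) = Mul(Add(23857, -27), 30188) = Mul(23830, 30188) = 719380040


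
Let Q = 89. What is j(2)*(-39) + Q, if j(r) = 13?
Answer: -418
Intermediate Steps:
j(2)*(-39) + Q = 13*(-39) + 89 = -507 + 89 = -418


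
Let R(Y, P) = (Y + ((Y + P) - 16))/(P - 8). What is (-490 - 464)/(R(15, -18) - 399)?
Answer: 12402/5185 ≈ 2.3919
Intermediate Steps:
R(Y, P) = (-16 + P + 2*Y)/(-8 + P) (R(Y, P) = (Y + ((P + Y) - 16))/(-8 + P) = (Y + (-16 + P + Y))/(-8 + P) = (-16 + P + 2*Y)/(-8 + P))
(-490 - 464)/(R(15, -18) - 399) = (-490 - 464)/((-16 - 18 + 2*15)/(-8 - 18) - 399) = -954/((-16 - 18 + 30)/(-26) - 399) = -954/(-1/26*(-4) - 399) = -954/(2/13 - 399) = -954/(-5185/13) = -954*(-13/5185) = 12402/5185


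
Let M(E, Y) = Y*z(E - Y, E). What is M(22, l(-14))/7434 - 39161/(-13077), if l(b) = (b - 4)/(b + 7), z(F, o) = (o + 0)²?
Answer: 119543719/37805607 ≈ 3.1621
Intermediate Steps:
z(F, o) = o²
l(b) = (-4 + b)/(7 + b)
M(E, Y) = Y*E²
M(22, l(-14))/7434 - 39161/(-13077) = (((-4 - 14)/(7 - 14))*22²)/7434 - 39161/(-13077) = ((-18/(-7))*484)*(1/7434) - 39161*(-1/13077) = (-⅐*(-18)*484)*(1/7434) + 39161/13077 = ((18/7)*484)*(1/7434) + 39161/13077 = (8712/7)*(1/7434) + 39161/13077 = 484/2891 + 39161/13077 = 119543719/37805607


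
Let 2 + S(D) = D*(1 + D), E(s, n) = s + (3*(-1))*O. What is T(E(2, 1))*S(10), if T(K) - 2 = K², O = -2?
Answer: 7128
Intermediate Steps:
E(s, n) = 6 + s (E(s, n) = s + (3*(-1))*(-2) = s - 3*(-2) = s + 6 = 6 + s)
S(D) = -2 + D*(1 + D)
T(K) = 2 + K²
T(E(2, 1))*S(10) = (2 + (6 + 2)²)*(-2 + 10 + 10²) = (2 + 8²)*(-2 + 10 + 100) = (2 + 64)*108 = 66*108 = 7128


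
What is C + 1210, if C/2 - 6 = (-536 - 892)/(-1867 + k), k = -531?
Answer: 1466606/1199 ≈ 1223.2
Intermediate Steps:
C = 15816/1199 (C = 12 + 2*((-536 - 892)/(-1867 - 531)) = 12 + 2*(-1428/(-2398)) = 12 + 2*(-1428*(-1/2398)) = 12 + 2*(714/1199) = 12 + 1428/1199 = 15816/1199 ≈ 13.191)
C + 1210 = 15816/1199 + 1210 = 1466606/1199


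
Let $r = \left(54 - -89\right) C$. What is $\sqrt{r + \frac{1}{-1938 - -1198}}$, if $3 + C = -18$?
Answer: $\frac{i \sqrt{411110885}}{370} \approx 54.8 i$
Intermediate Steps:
$C = -21$ ($C = -3 - 18 = -21$)
$r = -3003$ ($r = \left(54 - -89\right) \left(-21\right) = \left(54 + 89\right) \left(-21\right) = 143 \left(-21\right) = -3003$)
$\sqrt{r + \frac{1}{-1938 - -1198}} = \sqrt{-3003 + \frac{1}{-1938 - -1198}} = \sqrt{-3003 + \frac{1}{-1938 + 1198}} = \sqrt{-3003 + \frac{1}{-740}} = \sqrt{-3003 - \frac{1}{740}} = \sqrt{- \frac{2222221}{740}} = \frac{i \sqrt{411110885}}{370}$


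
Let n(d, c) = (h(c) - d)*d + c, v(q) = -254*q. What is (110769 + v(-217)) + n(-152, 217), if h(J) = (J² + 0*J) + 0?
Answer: -7014528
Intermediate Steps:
h(J) = J² (h(J) = (J² + 0) + 0 = J² + 0 = J²)
n(d, c) = c + d*(c² - d) (n(d, c) = (c² - d)*d + c = d*(c² - d) + c = c + d*(c² - d))
(110769 + v(-217)) + n(-152, 217) = (110769 - 254*(-217)) + (217 - 1*(-152)² - 152*217²) = (110769 + 55118) + (217 - 1*23104 - 152*47089) = 165887 + (217 - 23104 - 7157528) = 165887 - 7180415 = -7014528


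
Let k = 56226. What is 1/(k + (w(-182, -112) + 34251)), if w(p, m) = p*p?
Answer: 1/123601 ≈ 8.0905e-6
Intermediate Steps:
w(p, m) = p²
1/(k + (w(-182, -112) + 34251)) = 1/(56226 + ((-182)² + 34251)) = 1/(56226 + (33124 + 34251)) = 1/(56226 + 67375) = 1/123601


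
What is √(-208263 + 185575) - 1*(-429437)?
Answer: 429437 + 4*I*√1418 ≈ 4.2944e+5 + 150.63*I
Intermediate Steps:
√(-208263 + 185575) - 1*(-429437) = √(-22688) + 429437 = 4*I*√1418 + 429437 = 429437 + 4*I*√1418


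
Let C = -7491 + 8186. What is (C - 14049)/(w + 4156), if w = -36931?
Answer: 13354/32775 ≈ 0.40744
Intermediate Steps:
C = 695
(C - 14049)/(w + 4156) = (695 - 14049)/(-36931 + 4156) = -13354/(-32775) = -13354*(-1/32775) = 13354/32775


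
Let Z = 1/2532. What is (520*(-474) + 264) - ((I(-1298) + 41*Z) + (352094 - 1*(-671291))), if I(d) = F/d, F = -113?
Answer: -2086294865735/1643268 ≈ -1.2696e+6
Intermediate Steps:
Z = 1/2532 ≈ 0.00039494
I(d) = -113/d
(520*(-474) + 264) - ((I(-1298) + 41*Z) + (352094 - 1*(-671291))) = (520*(-474) + 264) - ((-113/(-1298) + 41*(1/2532)) + (352094 - 1*(-671291))) = (-246480 + 264) - ((-113*(-1/1298) + 41/2532) + (352094 + 671291)) = -246216 - ((113/1298 + 41/2532) + 1023385) = -246216 - (169667/1643268 + 1023385) = -246216 - 1*1681695991847/1643268 = -246216 - 1681695991847/1643268 = -2086294865735/1643268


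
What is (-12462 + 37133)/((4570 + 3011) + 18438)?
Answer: 24671/26019 ≈ 0.94819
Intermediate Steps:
(-12462 + 37133)/((4570 + 3011) + 18438) = 24671/(7581 + 18438) = 24671/26019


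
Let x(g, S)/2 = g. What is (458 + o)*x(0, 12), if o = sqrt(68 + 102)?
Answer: 0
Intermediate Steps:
x(g, S) = 2*g
o = sqrt(170) ≈ 13.038
(458 + o)*x(0, 12) = (458 + sqrt(170))*(2*0) = (458 + sqrt(170))*0 = 0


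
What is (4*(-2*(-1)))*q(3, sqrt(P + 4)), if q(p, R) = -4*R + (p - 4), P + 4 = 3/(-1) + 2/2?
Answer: -8 - 32*I*sqrt(2) ≈ -8.0 - 45.255*I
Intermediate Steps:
P = -6 (P = -4 + (3/(-1) + 2/2) = -4 + (3*(-1) + 2*(1/2)) = -4 + (-3 + 1) = -4 - 2 = -6)
q(p, R) = -4 + p - 4*R (q(p, R) = -4*R + (-4 + p) = -4 + p - 4*R)
(4*(-2*(-1)))*q(3, sqrt(P + 4)) = (4*(-2*(-1)))*(-4 + 3 - 4*sqrt(-6 + 4)) = (4*2)*(-4 + 3 - 4*I*sqrt(2)) = 8*(-4 + 3 - 4*I*sqrt(2)) = 8*(-1 - 4*I*sqrt(2)) = -8 - 32*I*sqrt(2)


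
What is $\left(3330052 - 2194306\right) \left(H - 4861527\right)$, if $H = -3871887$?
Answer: $-9918940016844$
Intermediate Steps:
$\left(3330052 - 2194306\right) \left(H - 4861527\right) = \left(3330052 - 2194306\right) \left(-3871887 - 4861527\right) = 1135746 \left(-8733414\right) = -9918940016844$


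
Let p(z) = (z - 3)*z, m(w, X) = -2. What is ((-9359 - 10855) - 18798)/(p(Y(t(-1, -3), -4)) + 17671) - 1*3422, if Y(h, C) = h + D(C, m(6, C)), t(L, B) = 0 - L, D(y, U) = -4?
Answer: -60570770/17689 ≈ -3424.2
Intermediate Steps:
t(L, B) = -L
Y(h, C) = -4 + h (Y(h, C) = h - 4 = -4 + h)
p(z) = z*(-3 + z) (p(z) = (-3 + z)*z = z*(-3 + z))
((-9359 - 10855) - 18798)/(p(Y(t(-1, -3), -4)) + 17671) - 1*3422 = ((-9359 - 10855) - 18798)/((-4 - 1*(-1))*(-3 + (-4 - 1*(-1))) + 17671) - 1*3422 = (-20214 - 18798)/((-4 + 1)*(-3 + (-4 + 1)) + 17671) - 3422 = -39012/(-3*(-3 - 3) + 17671) - 3422 = -39012/(-3*(-6) + 17671) - 3422 = -39012/(18 + 17671) - 3422 = -39012/17689 - 3422 = -60570770/17689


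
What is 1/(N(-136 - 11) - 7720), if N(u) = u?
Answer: -1/7867 ≈ -0.00012711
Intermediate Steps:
1/(N(-136 - 11) - 7720) = 1/((-136 - 11) - 7720) = 1/(-147 - 7720) = 1/(-7867) = -1/7867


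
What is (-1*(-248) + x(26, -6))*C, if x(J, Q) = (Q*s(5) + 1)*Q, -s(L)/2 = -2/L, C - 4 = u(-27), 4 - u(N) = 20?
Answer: -16248/5 ≈ -3249.6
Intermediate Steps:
u(N) = -16 (u(N) = 4 - 1*20 = 4 - 20 = -16)
C = -12 (C = 4 - 16 = -12)
s(L) = 4/L (s(L) = -(-4)/L = 4/L)
x(J, Q) = Q*(1 + 4*Q/5) (x(J, Q) = (Q*(4/5) + 1)*Q = (Q*(4*(⅕)) + 1)*Q = (Q*(⅘) + 1)*Q = (4*Q/5 + 1)*Q = (1 + 4*Q/5)*Q = Q*(1 + 4*Q/5))
(-1*(-248) + x(26, -6))*C = (-1*(-248) + (⅕)*(-6)*(5 + 4*(-6)))*(-12) = (248 + (⅕)*(-6)*(5 - 24))*(-12) = (248 + (⅕)*(-6)*(-19))*(-12) = (248 + 114/5)*(-12) = (1354/5)*(-12) = -16248/5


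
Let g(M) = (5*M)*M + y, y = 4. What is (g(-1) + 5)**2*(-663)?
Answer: -129948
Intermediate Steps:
g(M) = 4 + 5*M**2 (g(M) = (5*M)*M + 4 = 5*M**2 + 4 = 4 + 5*M**2)
(g(-1) + 5)**2*(-663) = ((4 + 5*(-1)**2) + 5)**2*(-663) = ((4 + 5*1) + 5)**2*(-663) = ((4 + 5) + 5)**2*(-663) = (9 + 5)**2*(-663) = 14**2*(-663) = 196*(-663) = -129948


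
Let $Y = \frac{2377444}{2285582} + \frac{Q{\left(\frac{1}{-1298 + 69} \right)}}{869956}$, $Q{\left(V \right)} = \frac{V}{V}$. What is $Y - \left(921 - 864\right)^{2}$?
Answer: $- \frac{3229049818520781}{994177887196} \approx -3248.0$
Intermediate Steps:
$Q{\left(V \right)} = 1$
$Y = \frac{1034136979023}{994177887196}$ ($Y = \frac{2377444}{2285582} + 1 \cdot \frac{1}{869956} = 2377444 \cdot \frac{1}{2285582} + 1 \cdot \frac{1}{869956} = \frac{1188722}{1142791} + \frac{1}{869956} = \frac{1034136979023}{994177887196} \approx 1.0402$)
$Y - \left(921 - 864\right)^{2} = \frac{1034136979023}{994177887196} - \left(921 - 864\right)^{2} = \frac{1034136979023}{994177887196} - 57^{2} = \frac{1034136979023}{994177887196} - 3249 = - \frac{3229049818520781}{994177887196}$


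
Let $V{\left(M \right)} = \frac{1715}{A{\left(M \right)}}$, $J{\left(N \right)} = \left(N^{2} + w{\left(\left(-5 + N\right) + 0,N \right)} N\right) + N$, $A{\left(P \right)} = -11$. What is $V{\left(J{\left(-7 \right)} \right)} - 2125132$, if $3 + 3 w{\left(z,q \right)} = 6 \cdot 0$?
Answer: $- \frac{23378167}{11} \approx -2.1253 \cdot 10^{6}$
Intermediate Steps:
$w{\left(z,q \right)} = -1$ ($w{\left(z,q \right)} = -1 + \frac{6 \cdot 0}{3} = -1 + \frac{1}{3} \cdot 0 = -1 + 0 = -1$)
$J{\left(N \right)} = N^{2}$ ($J{\left(N \right)} = \left(N^{2} - N\right) + N = N^{2}$)
$V{\left(M \right)} = - \frac{1715}{11}$ ($V{\left(M \right)} = \frac{1715}{-11} = 1715 \left(- \frac{1}{11}\right) = - \frac{1715}{11}$)
$V{\left(J{\left(-7 \right)} \right)} - 2125132 = - \frac{1715}{11} - 2125132 = - \frac{23378167}{11}$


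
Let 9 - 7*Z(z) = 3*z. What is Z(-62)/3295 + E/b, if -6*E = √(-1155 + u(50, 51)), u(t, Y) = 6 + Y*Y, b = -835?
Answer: 39/4613 + 11*√3/2505 ≈ 0.016060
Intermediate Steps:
Z(z) = 9/7 - 3*z/7
u(t, Y) = 6 + Y²
E = -11*√3/3 (E = -√(-1155 + (6 + 51²))/6 = -√(-1155 + (6 + 2601))/6 = -√(-1155 + 2607)/6 = -11*√3/3 ≈ -6.3509)
Z(-62)/3295 + E/b = (9/7 - 3/7*(-62))/3295 - 11*√3/3/(-835) = (9/7 + 186/7)*(1/3295) - 11*√3/3*(-1/835) = (195/7)*(1/3295) + 11*√3/2505 = 39/4613 + 11*√3/2505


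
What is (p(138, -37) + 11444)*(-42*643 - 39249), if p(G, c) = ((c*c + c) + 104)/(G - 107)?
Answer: -23600031000/31 ≈ -7.6129e+8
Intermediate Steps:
p(G, c) = (104 + c + c**2)/(-107 + G) (p(G, c) = ((c**2 + c) + 104)/(-107 + G) = ((c + c**2) + 104)/(-107 + G) = (104 + c + c**2)/(-107 + G))
(p(138, -37) + 11444)*(-42*643 - 39249) = ((104 - 37 + (-37)**2)/(-107 + 138) + 11444)*(-42*643 - 39249) = ((104 - 37 + 1369)/31 + 11444)*(-27006 - 39249) = ((1/31)*1436 + 11444)*(-66255) = (1436/31 + 11444)*(-66255) = (356200/31)*(-66255) = -23600031000/31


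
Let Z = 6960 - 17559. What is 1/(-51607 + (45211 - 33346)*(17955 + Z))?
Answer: 1/87227333 ≈ 1.1464e-8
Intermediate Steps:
Z = -10599
1/(-51607 + (45211 - 33346)*(17955 + Z)) = 1/(-51607 + (45211 - 33346)*(17955 - 10599)) = 1/(-51607 + 11865*7356) = 1/(-51607 + 87278940) = 1/87227333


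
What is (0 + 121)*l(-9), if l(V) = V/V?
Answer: 121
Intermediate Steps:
l(V) = 1
(0 + 121)*l(-9) = (0 + 121)*1 = 121*1 = 121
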